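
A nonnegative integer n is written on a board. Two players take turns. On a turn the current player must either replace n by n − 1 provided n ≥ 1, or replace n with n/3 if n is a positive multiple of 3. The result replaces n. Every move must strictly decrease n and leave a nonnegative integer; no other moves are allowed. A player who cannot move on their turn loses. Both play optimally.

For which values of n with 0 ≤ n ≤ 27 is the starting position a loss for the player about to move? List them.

Use the standard recursion: the mover loses at a terminal position; elsewhere, the mover wins exactly when some move hands the opponent an L position.
n=0: no move → L
n=1: W (go to 0, an L position)
n=2: L (sole option 1(W) is W)
n=3: W (go to 2, an L position)
n=4: L (sole option 3(W) is W)
n=5: W (go to 4, an L position)
n=6: W (go to 2, an L position)
n=7: L (sole option 6(W) is W)
n=8: W (go to 7, an L position)
n=9: L (options 3(W), 8(W) are all W)
n=10: W (go to 9, an L position)
n=11: L (sole option 10(W) is W)
n=12: W (go to 4, an L position)
n=13: L (sole option 12(W) is W)
n=14: W (go to 13, an L position)
n=15: L (options 5(W), 14(W) are all W)
n=16: W (go to 15, an L position)
n=17: L (sole option 16(W) is W)
n=18: W (go to 17, an L position)
n=19: L (sole option 18(W) is W)
n=20: W (go to 19, an L position)
n=21: W (go to 7, an L position)
n=22: L (sole option 21(W) is W)
n=23: W (go to 22, an L position)
n=24: L (options 8(W), 23(W) are all W)
n=25: W (go to 24, an L position)
n=26: L (sole option 25(W) is W)
n=27: W (go to 9, an L position)
Reading off the rows marked L gives the requested list; there are 13 such values of n.

0, 2, 4, 7, 9, 11, 13, 15, 17, 19, 22, 24, 26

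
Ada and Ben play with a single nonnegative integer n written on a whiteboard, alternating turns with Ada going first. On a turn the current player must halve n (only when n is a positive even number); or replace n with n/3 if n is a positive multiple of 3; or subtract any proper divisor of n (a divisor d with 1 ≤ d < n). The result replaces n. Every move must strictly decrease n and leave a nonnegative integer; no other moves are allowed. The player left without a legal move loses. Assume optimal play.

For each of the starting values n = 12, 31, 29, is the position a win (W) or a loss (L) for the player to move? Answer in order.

Work bottom-up. With no move the player to move loses. Otherwise the position is W if at least one move leads to an L position for the opponent, and L if every move leads to a W.
n=0: no move → L
n=1: no move → L
n=2: can move to 1, which is L ⇒ W
n=3: can move to 1, which is L ⇒ W
n=4: moves to 2(W), 3(W); every one is W ⇒ L
n=5: can move to 4, which is L ⇒ W
n=6: can move to 4, which is L ⇒ W
n=7: the only move is to 6(W), a W ⇒ L
n=8: can move to 4, which is L ⇒ W
n=9: moves to 3(W), 6(W), 8(W); every one is W ⇒ L
n=10: can move to 9, which is L ⇒ W
n=11: the only move is to 10(W), a W ⇒ L
n=12: can move to 4, which is L ⇒ W
n=13: the only move is to 12(W), a W ⇒ L
n=14: can move to 7, which is L ⇒ W
n=15: moves to 5(W), 10(W), 12(W), 14(W); every one is W ⇒ L
n=16: can move to 15, which is L ⇒ W
n=17: the only move is to 16(W), a W ⇒ L
n=18: can move to 9, which is L ⇒ W
n=19: the only move is to 18(W), a W ⇒ L
n=20: can move to 15, which is L ⇒ W
n=21: can move to 7, which is L ⇒ W
n=22: can move to 11, which is L ⇒ W
n=23: the only move is to 22(W), a W ⇒ L
n=24: can move to 23, which is L ⇒ W
n=25: moves to 20(W), 24(W); every one is W ⇒ L
n=26: can move to 13, which is L ⇒ W
n=27: can move to 9, which is L ⇒ W
n=28: moves to 14(W), 21(W), 24(W), 26(W), 27(W); every one is W ⇒ L
n=29: can move to 28, which is L ⇒ W
n=30: can move to 15, which is L ⇒ W
n=31: the only move is to 30(W), a W ⇒ L

12: W, 31: L, 29: W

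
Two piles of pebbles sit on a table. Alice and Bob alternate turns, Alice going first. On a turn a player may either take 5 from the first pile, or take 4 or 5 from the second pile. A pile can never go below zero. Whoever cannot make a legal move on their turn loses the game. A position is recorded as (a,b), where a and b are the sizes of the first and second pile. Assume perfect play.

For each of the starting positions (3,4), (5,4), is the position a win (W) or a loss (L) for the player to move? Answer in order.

(3,4): W, (5,4): L

Label each position W (a win for the player to move) or L (a loss). A position with no legal move is L; any other position is W exactly when some move reaches an L, and L when every move reaches a W.
No move ever increases a pile, so every position that can arise here has a ≤ 5 and b ≤ 4; it is enough to label the cells with 0 ≤ a ≤ 5 and 0 ≤ b ≤ 4.
Every move lowers a or b (never raises either), so fill the grid row by row in increasing a, and left to right within a row: each cell's successors are then already labelled.
      b=0  b=1  b=2  b=3  b=4
a=0:    L    L    L    L    W
a=1:    L    L    L    L    W
a=2:    L    L    L    L    W
a=3:    L    L    L    L    W
a=4:    L    L    L    L    W
a=5:    W    W    W    W    L
Cells with no legal move (terminal, hence L): (0,0), (0,1), (0,2), (0,3), (1,0), (1,1), (1,2), (1,3), (2,0), (2,1), (2,2), (2,3), (3,0), (3,1), (3,2), (3,3), (4,0), (4,1), (4,2), (4,3).
The remaining L cells, each justified by listing all of its moves:
(5,4): →(0,4)(W), (5,0)(W) — all W, so L
Every other cell has at least one move into one of the L cells above, so it is W.
(3,4): the move to (3,0) reaches an L cell, so W
(5,4): one of the L cells justified above, so L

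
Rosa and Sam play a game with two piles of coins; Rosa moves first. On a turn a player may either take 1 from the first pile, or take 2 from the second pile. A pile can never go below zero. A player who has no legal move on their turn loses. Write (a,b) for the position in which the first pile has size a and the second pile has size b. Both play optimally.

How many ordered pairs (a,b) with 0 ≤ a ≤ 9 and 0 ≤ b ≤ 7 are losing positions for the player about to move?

40

Label each position W (a win for the player to move) or L (a loss). A position with no legal move is L; any other position is W exactly when some move reaches an L, and L when every move reaches a W.
Every move lowers a or b (never raises either), so fill the grid row by row in increasing a, and left to right within a row: each cell's successors are then already labelled.
      b=0  b=1  b=2  b=3  b=4  b=5  b=6  b=7
a=0:    L    L    W    W    L    L    W    W
a=1:    W    W    L    L    W    W    L    L
a=2:    L    L    W    W    L    L    W    W
a=3:    W    W    L    L    W    W    L    L
a=4:    L    L    W    W    L    L    W    W
a=5:    W    W    L    L    W    W    L    L
a=6:    L    L    W    W    L    L    W    W
a=7:    W    W    L    L    W    W    L    L
a=8:    L    L    W    W    L    L    W    W
a=9:    W    W    L    L    W    W    L    L
Cells with no legal move (terminal, hence L): (0,0), (0,1).
The remaining L cells, each justified by listing all of its moves:
(0,4): L (sole option (0,2)(W) is W)
(0,5): L (sole option (0,3)(W) is W)
(1,2): L (options (0,2)(W), (1,0)(W) are all W)
(1,3): L (options (0,3)(W), (1,1)(W) are all W)
(1,6): L (options (0,6)(W), (1,4)(W) are all W)
(1,7): L (options (0,7)(W), (1,5)(W) are all W)
(2,0): L (sole option (1,0)(W) is W)
(2,1): L (sole option (1,1)(W) is W)
(2,4): L (options (1,4)(W), (2,2)(W) are all W)
(2,5): L (options (1,5)(W), (2,3)(W) are all W)
(3,2): L (options (2,2)(W), (3,0)(W) are all W)
(3,3): L (options (2,3)(W), (3,1)(W) are all W)
(3,6): L (options (2,6)(W), (3,4)(W) are all W)
(3,7): L (options (2,7)(W), (3,5)(W) are all W)
(4,0): L (sole option (3,0)(W) is W)
(4,1): L (sole option (3,1)(W) is W)
(4,4): L (options (3,4)(W), (4,2)(W) are all W)
(4,5): L (options (3,5)(W), (4,3)(W) are all W)
(5,2): L (options (4,2)(W), (5,0)(W) are all W)
(5,3): L (options (4,3)(W), (5,1)(W) are all W)
(5,6): L (options (4,6)(W), (5,4)(W) are all W)
(5,7): L (options (4,7)(W), (5,5)(W) are all W)
(6,0): L (sole option (5,0)(W) is W)
(6,1): L (sole option (5,1)(W) is W)
(6,4): L (options (5,4)(W), (6,2)(W) are all W)
(6,5): L (options (5,5)(W), (6,3)(W) are all W)
(7,2): L (options (6,2)(W), (7,0)(W) are all W)
(7,3): L (options (6,3)(W), (7,1)(W) are all W)
(7,6): L (options (6,6)(W), (7,4)(W) are all W)
(7,7): L (options (6,7)(W), (7,5)(W) are all W)
(8,0): L (sole option (7,0)(W) is W)
(8,1): L (sole option (7,1)(W) is W)
(8,4): L (options (7,4)(W), (8,2)(W) are all W)
(8,5): L (options (7,5)(W), (8,3)(W) are all W)
(9,2): L (options (8,2)(W), (9,0)(W) are all W)
(9,3): L (options (8,3)(W), (9,1)(W) are all W)
(9,6): L (options (8,6)(W), (9,4)(W) are all W)
(9,7): L (options (8,7)(W), (9,5)(W) are all W)
Every other cell has at least one move into one of the L cells above, so it is W.
L cells per row: a=0: 4, a=1: 4, a=2: 4, a=3: 4, a=4: 4, a=5: 4, a=6: 4, a=7: 4, a=8: 4, a=9: 4; total 40.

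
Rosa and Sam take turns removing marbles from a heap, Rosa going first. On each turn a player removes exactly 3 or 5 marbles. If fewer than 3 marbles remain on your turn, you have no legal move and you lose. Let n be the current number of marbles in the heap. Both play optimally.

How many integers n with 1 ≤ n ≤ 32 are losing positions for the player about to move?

Use the standard recursion: the mover loses at a terminal position; elsewhere, the mover wins exactly when some move hands the opponent an L position.
n=0: no move → L
n=1: no move → L
n=2: no move → L
n=3: reaches L-position 0 → W
n=4: reaches L-position 1 → W
n=5: reaches L-position 2 → W
n=6: reaches L-position 1 → W
n=7: reaches L-position 2 → W
n=8: only reaches 5(W), 3(W), all W → L
n=9: only reaches 6(W), 4(W), all W → L
n=10: only reaches 7(W), 5(W), all W → L
n=11: reaches L-position 8 → W
n=12: reaches L-position 9 → W
n=13: reaches L-position 10 → W
n=14: reaches L-position 9 → W
n=15: reaches L-position 10 → W
n=16: only reaches 13(W), 11(W), all W → L
n=17: only reaches 14(W), 12(W), all W → L
n=18: only reaches 15(W), 13(W), all W → L
n=19: reaches L-position 16 → W
n=20: reaches L-position 17 → W
n=21: reaches L-position 18 → W
n=22: reaches L-position 17 → W
n=23: reaches L-position 18 → W
n=24: only reaches 21(W), 19(W), all W → L
n=25: only reaches 22(W), 20(W), all W → L
n=26: only reaches 23(W), 21(W), all W → L
n=27: reaches L-position 24 → W
n=28: reaches L-position 25 → W
n=29: reaches L-position 26 → W
n=30: reaches L-position 25 → W
n=31: reaches L-position 26 → W
n=32: only reaches 29(W), 27(W), all W → L
L entries with 1 ≤ n ≤ 32 (n=0 is outside the asked range and is not counted): n = 1, 2, 8, 9, 10, 16, 17, 18, 24, 25, 26, 32; that makes 12.

12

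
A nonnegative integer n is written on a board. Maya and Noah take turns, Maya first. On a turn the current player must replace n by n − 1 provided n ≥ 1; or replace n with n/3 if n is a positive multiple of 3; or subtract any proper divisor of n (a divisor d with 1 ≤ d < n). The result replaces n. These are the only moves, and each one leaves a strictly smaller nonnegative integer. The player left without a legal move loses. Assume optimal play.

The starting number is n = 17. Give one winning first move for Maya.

Label each position W (a win for the player to move) or L (a loss). A position with no legal move is L; any other position is W exactly when some move reaches an L, and L when every move reaches a W.
n=0: no move → L
n=1: reaches L-position 0 → W
n=2: only reaches 1(W), which is W → L
n=3: reaches L-position 2 → W
n=4: reaches L-position 2 → W
n=5: only reaches 4(W), which is W → L
n=6: reaches L-position 2 → W
n=7: only reaches 6(W), which is W → L
n=8: reaches L-position 7 → W
n=9: only reaches 3(W), 6(W), 8(W), all W → L
n=10: reaches L-position 5 → W
n=11: only reaches 10(W), which is W → L
n=12: reaches L-position 9 → W
n=13: only reaches 12(W), which is W → L
n=14: reaches L-position 7 → W
n=15: reaches L-position 5 → W
n=16: only reaches 8(W), 12(W), 14(W), 15(W), all W → L
n=17: reaches L-position 16 → W
From 17, the L positions reachable in one move are: 16.

Move to 16.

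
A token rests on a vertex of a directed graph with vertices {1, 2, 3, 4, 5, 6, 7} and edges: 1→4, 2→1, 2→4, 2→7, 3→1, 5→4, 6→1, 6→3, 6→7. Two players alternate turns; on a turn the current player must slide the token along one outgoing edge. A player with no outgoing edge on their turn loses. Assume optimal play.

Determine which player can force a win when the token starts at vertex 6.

Work bottom-up. With no move the player to move loses. Otherwise the position is W if at least one move leads to an L position for the opponent, and L if every move leads to a W.
Every edge goes from a vertex to one that appears earlier in the order 4, 7, 1, 5, 3, 6, 2, so processing vertices in that order labels each vertex after all of its successors.
4: no outgoing edge → L
7: no outgoing edge → L
1: →4(L), so W
5: →4(L), so W
3: →1(W) only, which is W, so L
6: →3(L), so W
2: →7(L), so W
The starting position 6 is W: the player to move should move to 3, handing over an L position.

The first player wins.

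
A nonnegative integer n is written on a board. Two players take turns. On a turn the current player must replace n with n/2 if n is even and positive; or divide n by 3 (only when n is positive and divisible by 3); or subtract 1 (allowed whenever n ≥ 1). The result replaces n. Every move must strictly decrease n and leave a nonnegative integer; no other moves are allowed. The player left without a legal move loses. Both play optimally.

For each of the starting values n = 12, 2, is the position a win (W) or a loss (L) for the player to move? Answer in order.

Positions with no move are L. A position that does have a move is losing for the player to move precisely when every available move leads to a winning position for the opponent. Fill in the labels:
n=0: no move → L
n=1: →0(L), so W
n=2: →1(W) only, which is W, so L
n=3: →2(L), so W
n=4: →2(L), so W
n=5: →4(W) only, which is W, so L
n=6: →2(L), so W
n=7: →6(W) only, which is W, so L
n=8: →7(L), so W
n=9: →3(W), 8(W) — all W, so L
n=10: →5(L), so W
n=11: →10(W) only, which is W, so L
n=12: →11(L), so W

12: W, 2: L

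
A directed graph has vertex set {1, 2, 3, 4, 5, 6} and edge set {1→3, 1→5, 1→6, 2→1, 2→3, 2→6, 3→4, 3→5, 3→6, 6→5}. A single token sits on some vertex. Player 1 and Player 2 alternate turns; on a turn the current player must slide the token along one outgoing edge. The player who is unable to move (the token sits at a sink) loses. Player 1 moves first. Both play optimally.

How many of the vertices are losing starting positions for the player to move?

3

Label each position W (a win for the player to move) or L (a loss). A position with no legal move is L; any other position is W exactly when some move reaches an L, and L when every move reaches a W.
Every edge goes from a vertex to one that appears earlier in the order 5, 4, 6, 3, 1, 2, so processing vertices in that order labels each vertex after all of its successors.
5: no outgoing edge → L
4: no outgoing edge → L
6: →5(L), so W
3: →4(L), so W
1: →5(L), so W
2: →1(W), 3(W), 6(W) — all W, so L
The L vertices are 2, 4, 5; that is 3 in all.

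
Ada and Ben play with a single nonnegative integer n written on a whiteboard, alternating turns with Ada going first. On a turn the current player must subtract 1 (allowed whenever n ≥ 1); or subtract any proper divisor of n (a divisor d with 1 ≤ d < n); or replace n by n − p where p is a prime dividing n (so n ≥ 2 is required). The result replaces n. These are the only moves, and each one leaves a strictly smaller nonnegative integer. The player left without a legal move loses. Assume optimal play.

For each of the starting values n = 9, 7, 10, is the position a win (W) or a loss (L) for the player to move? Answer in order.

Compute win/loss labels from the base case upward. A position with no move is L. Any other position is W if it can reach an L in one move, else L.
n=0: no move → L
n=1: →0(L), so W
n=2: →0(L), so W
n=3: →0(L), so W
n=4: →2(W), 3(W) — all W, so L
n=5: →0(L), so W
n=6: →4(L), so W
n=7: →0(L), so W
n=8: →4(L), so W
n=9: →6(W), 8(W) — all W, so L
n=10: →9(L), so W

9: L, 7: W, 10: W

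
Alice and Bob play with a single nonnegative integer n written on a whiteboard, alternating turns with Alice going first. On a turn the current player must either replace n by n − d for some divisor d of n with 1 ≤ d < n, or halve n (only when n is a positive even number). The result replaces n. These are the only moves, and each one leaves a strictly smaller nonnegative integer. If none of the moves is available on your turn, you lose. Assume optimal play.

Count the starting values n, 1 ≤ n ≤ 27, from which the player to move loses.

14

Positions with no move are L. A position that does have a move is losing for the player to move precisely when every available move leads to a winning position for the opponent. Fill in the labels:
n=0: no move → L
n=1: no move → L
n=2: →1(L), so W
n=3: →2(W) only, which is W, so L
n=4: →3(L), so W
n=5: →4(W) only, which is W, so L
n=6: →3(L), so W
n=7: →6(W) only, which is W, so L
n=8: →7(L), so W
n=9: →6(W), 8(W) — all W, so L
n=10: →5(L), so W
n=11: →10(W) only, which is W, so L
n=12: →9(L), so W
n=13: →12(W) only, which is W, so L
n=14: →7(L), so W
n=15: →10(W), 12(W), 14(W) — all W, so L
n=16: →15(L), so W
n=17: →16(W) only, which is W, so L
n=18: →9(L), so W
n=19: →18(W) only, which is W, so L
n=20: →15(L), so W
n=21: →14(W), 18(W), 20(W) — all W, so L
n=22: →11(L), so W
n=23: →22(W) only, which is W, so L
n=24: →21(L), so W
n=25: →20(W), 24(W) — all W, so L
n=26: →13(L), so W
n=27: →18(W), 24(W), 26(W) — all W, so L
L entries with 1 ≤ n ≤ 27 (n=0 is outside the asked range and is not counted): n = 1, 3, 5, 7, 9, 11, 13, 15, 17, 19, 21, 23, 25, 27; that makes 14.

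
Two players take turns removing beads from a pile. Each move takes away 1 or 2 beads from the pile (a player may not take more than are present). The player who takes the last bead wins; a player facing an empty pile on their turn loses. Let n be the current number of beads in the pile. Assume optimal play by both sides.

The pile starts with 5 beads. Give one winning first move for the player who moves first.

Remove 2, leaving 3.

Compute win/loss labels from the base case upward. A position with no move is L. Any other position is W if it can reach an L in one move, else L.
n=0: no move → L
n=1: W (go to 0, an L position)
n=2: W (go to 0, an L position)
n=3: L (options 2(W), 1(W) are all W)
n=4: W (go to 3, an L position)
n=5: W (go to 3, an L position)
From 5, the L positions reachable in one move are: 3.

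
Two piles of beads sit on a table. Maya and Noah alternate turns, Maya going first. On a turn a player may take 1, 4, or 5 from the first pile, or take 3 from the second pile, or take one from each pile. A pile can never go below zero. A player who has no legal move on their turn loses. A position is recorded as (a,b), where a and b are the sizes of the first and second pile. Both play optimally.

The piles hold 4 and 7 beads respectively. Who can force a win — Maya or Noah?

Build the W/L table. Terminal = L. A non-terminal position is W if it has a move to some L; otherwise it is L.
No move ever increases a pile, so every position that can arise here has a ≤ 4 and b ≤ 7; it is enough to label the cells with 0 ≤ a ≤ 4 and 0 ≤ b ≤ 7.
Every move lowers a or b (never raises either), so fill the grid row by row in increasing a, and left to right within a row: each cell's successors are then already labelled.
      b=0  b=1  b=2  b=3  b=4  b=5  b=6  b=7
a=0:    L    L    L    W    W    W    L    L
a=1:    W    W    W    W    L    L    W    W
a=2:    L    L    L    W    W    W    W    L
a=3:    W    W    W    W    L    L    L    W
a=4:    W    W    W    L    W    W    W    W
Cells with no legal move (terminal, hence L): (0,0), (0,1), (0,2).
The remaining L cells, each justified by listing all of its moves:
(0,6): the only move is to (0,3)(W), a W ⇒ L
(0,7): the only move is to (0,4)(W), a W ⇒ L
(1,4): moves to (0,4)(W), (1,1)(W), (0,3)(W); every one is W ⇒ L
(1,5): moves to (0,5)(W), (1,2)(W), (0,4)(W); every one is W ⇒ L
(2,0): the only move is to (1,0)(W), a W ⇒ L
(2,1): moves to (1,1)(W), (1,0)(W); every one is W ⇒ L
(2,2): moves to (1,2)(W), (1,1)(W); every one is W ⇒ L
(2,7): moves to (1,7)(W), (2,4)(W), (1,6)(W); every one is W ⇒ L
(3,4): moves to (2,4)(W), (3,1)(W), (2,3)(W); every one is W ⇒ L
(3,5): moves to (2,5)(W), (3,2)(W), (2,4)(W); every one is W ⇒ L
(3,6): moves to (2,6)(W), (3,3)(W), (2,5)(W); every one is W ⇒ L
(4,3): moves to (3,3)(W), (0,3)(W), (4,0)(W), (3,2)(W); every one is W ⇒ L
Every other cell has at least one move into one of the L cells above, so it is W.
From (4,7) Maya can move to (0,7), reaching an L position.

Maya wins.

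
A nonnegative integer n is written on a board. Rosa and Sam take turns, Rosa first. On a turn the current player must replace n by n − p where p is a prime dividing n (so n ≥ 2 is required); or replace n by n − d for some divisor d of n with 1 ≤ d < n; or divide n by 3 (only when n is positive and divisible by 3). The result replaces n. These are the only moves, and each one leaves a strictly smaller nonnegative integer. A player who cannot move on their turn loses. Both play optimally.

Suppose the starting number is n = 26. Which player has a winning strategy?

Use the standard recursion: the mover loses at a terminal position; elsewhere, the mover wins exactly when some move hands the opponent an L position.
n=0: no move → L
n=1: no move → L
n=2: reaches L-position 0 → W
n=3: reaches L-position 0 → W
n=4: only reaches 2(W), 3(W), all W → L
n=5: reaches L-position 0 → W
n=6: reaches L-position 4 → W
n=7: reaches L-position 0 → W
n=8: reaches L-position 4 → W
n=9: only reaches 3(W), 6(W), 8(W), all W → L
n=10: reaches L-position 9 → W
n=11: reaches L-position 0 → W
n=12: reaches L-position 4 → W
n=13: reaches L-position 0 → W
n=14: only reaches 7(W), 12(W), 13(W), all W → L
n=15: reaches L-position 14 → W
n=16: reaches L-position 14 → W
n=17: reaches L-position 0 → W
n=18: reaches L-position 9 → W
n=19: reaches L-position 0 → W
n=20: only reaches 10(W), 15(W), 16(W), 18(W), 19(W), all W → L
n=21: reaches L-position 14 → W
n=22: reaches L-position 20 → W
n=23: reaches L-position 0 → W
n=24: reaches L-position 20 → W
n=25: reaches L-position 20 → W
n=26: only reaches 13(W), 24(W), 25(W), all W → L
The starting position 26 is L: whatever Rosa does, the opponent receives a W position.

Sam wins.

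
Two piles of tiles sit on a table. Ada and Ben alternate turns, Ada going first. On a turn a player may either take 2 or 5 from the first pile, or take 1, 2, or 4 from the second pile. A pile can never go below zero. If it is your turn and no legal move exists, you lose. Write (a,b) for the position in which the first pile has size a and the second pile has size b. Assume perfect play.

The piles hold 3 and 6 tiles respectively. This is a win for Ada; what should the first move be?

Move to (1,6).

Classify positions by backward induction: terminal positions (no move available) are L. From any other position, the mover wins iff some move reaches an L.
No move ever increases a pile, so every position that can arise here has a ≤ 3 and b ≤ 6; it is enough to label the cells with 0 ≤ a ≤ 3 and 0 ≤ b ≤ 6.
Every move lowers a or b (never raises either), so fill the grid row by row in increasing a, and left to right within a row: each cell's successors are then already labelled.
      b=0  b=1  b=2  b=3  b=4  b=5  b=6
a=0:    L    W    W    L    W    W    L
a=1:    L    W    W    L    W    W    L
a=2:    W    L    W    W    L    W    W
a=3:    W    L    W    W    L    W    W
Cells with no legal move (terminal, hence L): (0,0), (1,0).
The remaining L cells, each justified by listing all of its moves:
(0,3): L (options (0,2)(W), (0,1)(W) are all W)
(0,6): L (options (0,5)(W), (0,4)(W), (0,2)(W) are all W)
(1,3): L (options (1,2)(W), (1,1)(W) are all W)
(1,6): L (options (1,5)(W), (1,4)(W), (1,2)(W) are all W)
(2,1): L (options (0,1)(W), (2,0)(W) are all W)
(2,4): L (options (0,4)(W), (2,3)(W), (2,2)(W), (2,0)(W) are all W)
(3,1): L (options (1,1)(W), (3,0)(W) are all W)
(3,4): L (options (1,4)(W), (3,3)(W), (3,2)(W), (3,0)(W) are all W)
Every other cell has at least one move into one of the L cells above, so it is W.
From (3,6), the L positions reachable in one move are: (1,6), (3,4). Any move reaching one of these is winning.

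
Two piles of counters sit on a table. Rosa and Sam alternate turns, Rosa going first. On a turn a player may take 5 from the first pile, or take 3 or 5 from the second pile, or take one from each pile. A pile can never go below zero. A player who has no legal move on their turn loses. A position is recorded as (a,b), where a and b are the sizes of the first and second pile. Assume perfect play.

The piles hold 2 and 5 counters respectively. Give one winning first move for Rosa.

Move to (2,2).

Build the W/L table. Terminal = L. A non-terminal position is W if it has a move to some L; otherwise it is L.
No move ever increases a pile, so every position that can arise here has a ≤ 2 and b ≤ 5; it is enough to label the cells with 0 ≤ a ≤ 2 and 0 ≤ b ≤ 5.
Every move lowers a or b (never raises either), so fill the grid row by row in increasing a, and left to right within a row: each cell's successors are then already labelled.
      b=0  b=1  b=2  b=3  b=4  b=5
a=0:    L    L    L    W    W    W
a=1:    L    W    W    W    L    W
a=2:    L    W    L    W    L    W
Cells with no legal move (terminal, hence L): (0,0), (0,1), (0,2), (1,0), (2,0).
The remaining L cells, each justified by listing all of its moves:
(1,4): L (options (1,1)(W), (0,3)(W) are all W)
(2,2): L (sole option (1,1)(W) is W)
(2,4): L (options (2,1)(W), (1,3)(W) are all W)
Every other cell has at least one move into one of the L cells above, so it is W.
From (2,5), the L positions reachable in one move are: (2,2), (2,0), (1,4). Any move reaching one of these is winning.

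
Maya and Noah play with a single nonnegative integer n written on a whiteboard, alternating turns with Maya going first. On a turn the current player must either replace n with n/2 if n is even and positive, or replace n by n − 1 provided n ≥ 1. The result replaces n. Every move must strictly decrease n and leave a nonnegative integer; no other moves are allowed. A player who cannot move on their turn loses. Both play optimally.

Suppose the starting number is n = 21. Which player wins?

Positions with no move are L. A position that does have a move is losing for the player to move precisely when every available move leads to a winning position for the opponent. Fill in the labels:
n=0: no move → L
n=1: W (go to 0, an L position)
n=2: L (sole option 1(W) is W)
n=3: W (go to 2, an L position)
n=4: W (go to 2, an L position)
n=5: L (sole option 4(W) is W)
n=6: W (go to 5, an L position)
n=7: L (sole option 6(W) is W)
n=8: W (go to 7, an L position)
n=9: L (sole option 8(W) is W)
n=10: W (go to 5, an L position)
n=11: L (sole option 10(W) is W)
n=12: W (go to 11, an L position)
n=13: L (sole option 12(W) is W)
n=14: W (go to 7, an L position)
n=15: L (sole option 14(W) is W)
n=16: W (go to 15, an L position)
n=17: L (sole option 16(W) is W)
n=18: W (go to 9, an L position)
n=19: L (sole option 18(W) is W)
n=20: W (go to 19, an L position)
n=21: L (sole option 20(W) is W)
Every move from 21 reaches a W position, so the mover loses.

Noah wins.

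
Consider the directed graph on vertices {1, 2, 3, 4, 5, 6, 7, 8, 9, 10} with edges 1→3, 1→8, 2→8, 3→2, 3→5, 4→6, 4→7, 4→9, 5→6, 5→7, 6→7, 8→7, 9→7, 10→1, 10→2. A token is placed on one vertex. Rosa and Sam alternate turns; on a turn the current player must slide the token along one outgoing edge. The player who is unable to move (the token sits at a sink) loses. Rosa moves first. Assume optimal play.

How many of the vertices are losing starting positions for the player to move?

Label each position W (a win for the player to move) or L (a loss). A position with no legal move is L; any other position is W exactly when some move reaches an L, and L when every move reaches a W.
Every edge goes from a vertex to one that appears earlier in the order 7, 6, 8, 2, 9, 4, 5, 3, 1, 10, so processing vertices in that order labels each vertex after all of its successors.
7: no outgoing edge → L
6: reaches L-position 7 → W
8: reaches L-position 7 → W
2: only reaches 8(W), which is W → L
9: reaches L-position 7 → W
4: reaches L-position 7 → W
5: reaches L-position 7 → W
3: reaches L-position 2 → W
1: only reaches 3(W), 8(W), all W → L
10: reaches L-position 1 → W
The L vertices are 1, 2, 7; that is 3 in all.

3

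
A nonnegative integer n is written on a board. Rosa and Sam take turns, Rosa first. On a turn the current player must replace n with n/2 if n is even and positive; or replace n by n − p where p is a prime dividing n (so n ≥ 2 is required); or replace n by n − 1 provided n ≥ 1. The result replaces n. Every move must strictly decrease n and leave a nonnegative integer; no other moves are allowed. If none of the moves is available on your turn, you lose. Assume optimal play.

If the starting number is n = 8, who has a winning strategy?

Label each position W (a win for the player to move) or L (a loss). A position with no legal move is L; any other position is W exactly when some move reaches an L, and L when every move reaches a W.
n=0: no move → L
n=1: W (go to 0, an L position)
n=2: W (go to 0, an L position)
n=3: W (go to 0, an L position)
n=4: L (options 2(W), 3(W) are all W)
n=5: W (go to 0, an L position)
n=6: W (go to 4, an L position)
n=7: W (go to 0, an L position)
n=8: W (go to 4, an L position)
From 8 Rosa can move to 4, reaching an L position.

Rosa wins.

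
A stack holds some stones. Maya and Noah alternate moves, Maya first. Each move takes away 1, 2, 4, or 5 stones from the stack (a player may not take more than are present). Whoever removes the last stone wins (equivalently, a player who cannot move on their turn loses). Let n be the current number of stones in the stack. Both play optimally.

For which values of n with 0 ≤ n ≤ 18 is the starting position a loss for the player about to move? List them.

0, 3, 6, 9, 12, 15, 18

Positions with no move are L. A position that does have a move is losing for the player to move precisely when every available move leads to a winning position for the opponent. Fill in the labels:
n=0: no move → L
n=1: W (go to 0, an L position)
n=2: W (go to 0, an L position)
n=3: L (options 2(W), 1(W) are all W)
n=4: W (go to 3, an L position)
n=5: W (go to 3, an L position)
n=6: L (options 5(W), 4(W), 2(W), 1(W) are all W)
n=7: W (go to 6, an L position)
n=8: W (go to 6, an L position)
n=9: L (options 8(W), 7(W), 5(W), 4(W) are all W)
n=10: W (go to 9, an L position)
n=11: W (go to 9, an L position)
n=12: L (options 11(W), 10(W), 8(W), 7(W) are all W)
n=13: W (go to 12, an L position)
n=14: W (go to 12, an L position)
n=15: L (options 14(W), 13(W), 11(W), 10(W) are all W)
n=16: W (go to 15, an L position)
n=17: W (go to 15, an L position)
n=18: L (options 17(W), 16(W), 14(W), 13(W) are all W)
The losing starting values of n are exactly the entries labelled L in this table (7 of them).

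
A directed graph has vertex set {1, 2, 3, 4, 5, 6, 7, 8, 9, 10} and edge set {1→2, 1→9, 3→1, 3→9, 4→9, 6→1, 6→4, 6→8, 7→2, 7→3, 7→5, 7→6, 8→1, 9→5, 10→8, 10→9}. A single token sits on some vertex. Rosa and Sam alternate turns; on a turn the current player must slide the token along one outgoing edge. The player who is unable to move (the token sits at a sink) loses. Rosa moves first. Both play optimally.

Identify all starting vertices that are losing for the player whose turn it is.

Compute win/loss labels from the base case upward. A position with no move is L. Any other position is W if it can reach an L in one move, else L.
Every edge goes from a vertex to one that appears earlier in the order 2, 5, 9, 4, 1, 8, 3, 6, 7, 10, so processing vertices in that order labels each vertex after all of its successors.
2: no outgoing edge → L
5: no outgoing edge → L
9: W (go to 5, an L position)
4: L (sole option 9(W) is W)
1: W (go to 2, an L position)
8: L (sole option 1(W) is W)
3: L (options 1(W), 9(W) are all W)
6: W (go to 8, an L position)
7: W (go to 3, an L position)
10: W (go to 8, an L position)
Reading off the rows marked L gives the requested list; there are 5 such vertices.

2, 3, 4, 5, 8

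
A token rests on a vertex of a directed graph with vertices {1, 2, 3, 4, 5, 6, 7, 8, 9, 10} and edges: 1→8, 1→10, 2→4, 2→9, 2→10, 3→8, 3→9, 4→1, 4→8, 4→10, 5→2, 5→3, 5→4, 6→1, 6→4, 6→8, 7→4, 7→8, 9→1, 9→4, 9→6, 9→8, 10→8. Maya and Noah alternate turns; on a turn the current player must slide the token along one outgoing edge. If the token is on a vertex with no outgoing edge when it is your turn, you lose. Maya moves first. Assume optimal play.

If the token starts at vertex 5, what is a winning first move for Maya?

Classify positions by backward induction: terminal positions (no move available) are L. From any other position, the mover wins iff some move reaches an L.
Every edge goes from a vertex to one that appears earlier in the order 8, 10, 1, 4, 6, 9, 7, 3, 2, 5, so processing vertices in that order labels each vertex after all of its successors.
8: no outgoing edge → L
10: →8(L), so W
1: →8(L), so W
4: →8(L), so W
6: →8(L), so W
9: →8(L), so W
7: →8(L), so W
3: →8(L), so W
2: →9(W), 4(W), 10(W) — all W, so L
5: →2(L), so W
From 5, the L positions reachable in one move are: 2.

Move to 2.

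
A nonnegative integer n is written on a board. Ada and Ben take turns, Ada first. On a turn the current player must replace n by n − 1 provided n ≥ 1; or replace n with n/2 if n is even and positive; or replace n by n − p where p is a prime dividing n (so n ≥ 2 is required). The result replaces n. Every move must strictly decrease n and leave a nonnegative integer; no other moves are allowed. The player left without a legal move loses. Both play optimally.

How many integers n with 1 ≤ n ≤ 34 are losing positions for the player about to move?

7

Use the standard recursion: the mover loses at a terminal position; elsewhere, the mover wins exactly when some move hands the opponent an L position.
n=0: no move → L
n=1: reaches L-position 0 → W
n=2: reaches L-position 0 → W
n=3: reaches L-position 0 → W
n=4: only reaches 2(W), 3(W), all W → L
n=5: reaches L-position 0 → W
n=6: reaches L-position 4 → W
n=7: reaches L-position 0 → W
n=8: reaches L-position 4 → W
n=9: only reaches 6(W), 8(W), all W → L
n=10: reaches L-position 9 → W
n=11: reaches L-position 0 → W
n=12: reaches L-position 9 → W
n=13: reaches L-position 0 → W
n=14: only reaches 7(W), 12(W), 13(W), all W → L
n=15: reaches L-position 14 → W
n=16: reaches L-position 14 → W
n=17: reaches L-position 0 → W
n=18: reaches L-position 9 → W
n=19: reaches L-position 0 → W
n=20: only reaches 10(W), 15(W), 18(W), 19(W), all W → L
n=21: reaches L-position 14 → W
n=22: reaches L-position 20 → W
n=23: reaches L-position 0 → W
n=24: only reaches 12(W), 21(W), 22(W), 23(W), all W → L
n=25: reaches L-position 20 → W
n=26: reaches L-position 24 → W
n=27: reaches L-position 24 → W
n=28: reaches L-position 14 → W
n=29: reaches L-position 0 → W
n=30: only reaches 15(W), 25(W), 27(W), 28(W), 29(W), all W → L
n=31: reaches L-position 0 → W
n=32: reaches L-position 30 → W
n=33: reaches L-position 30 → W
n=34: only reaches 17(W), 32(W), 33(W), all W → L
L entries with 1 ≤ n ≤ 34 (n=0 is outside the asked range and is not counted): n = 4, 9, 14, 20, 24, 30, 34; that makes 7.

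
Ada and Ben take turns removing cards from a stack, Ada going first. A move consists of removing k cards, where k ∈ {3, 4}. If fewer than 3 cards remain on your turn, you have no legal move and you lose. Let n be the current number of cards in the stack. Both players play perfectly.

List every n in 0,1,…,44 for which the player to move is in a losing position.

Positions with no move are L. A position that does have a move is losing for the player to move precisely when every available move leads to a winning position for the opponent. Fill in the labels:
n=0: no move → L
n=1: no move → L
n=2: no move → L
n=3: reaches L-position 0 → W
n=4: reaches L-position 1 → W
n=5: reaches L-position 2 → W
n=6: reaches L-position 2 → W
n=7: only reaches 4(W), 3(W), all W → L
n=8: only reaches 5(W), 4(W), all W → L
n=9: only reaches 6(W), 5(W), all W → L
n=10: reaches L-position 7 → W
n=11: reaches L-position 8 → W
n=12: reaches L-position 9 → W
n=13: reaches L-position 9 → W
n=14: only reaches 11(W), 10(W), all W → L
n=15: only reaches 12(W), 11(W), all W → L
n=16: only reaches 13(W), 12(W), all W → L
n=17: reaches L-position 14 → W
n=18: reaches L-position 15 → W
n=19: reaches L-position 16 → W
n=20: reaches L-position 16 → W
n=21: only reaches 18(W), 17(W), all W → L
n=22: only reaches 19(W), 18(W), all W → L
n=23: only reaches 20(W), 19(W), all W → L
n=24: reaches L-position 21 → W
n=25: reaches L-position 22 → W
n=26: reaches L-position 23 → W
n=27: reaches L-position 23 → W
n=28: only reaches 25(W), 24(W), all W → L
n=29: only reaches 26(W), 25(W), all W → L
n=30: only reaches 27(W), 26(W), all W → L
n=31: reaches L-position 28 → W
n=32: reaches L-position 29 → W
n=33: reaches L-position 30 → W
n=34: reaches L-position 30 → W
n=35: only reaches 32(W), 31(W), all W → L
n=36: only reaches 33(W), 32(W), all W → L
n=37: only reaches 34(W), 33(W), all W → L
n=38: reaches L-position 35 → W
n=39: reaches L-position 36 → W
n=40: reaches L-position 37 → W
n=41: reaches L-position 37 → W
n=42: only reaches 39(W), 38(W), all W → L
n=43: only reaches 40(W), 39(W), all W → L
n=44: only reaches 41(W), 40(W), all W → L
Reading off the rows marked L gives the requested list; there are 21 such values of n.

0, 1, 2, 7, 8, 9, 14, 15, 16, 21, 22, 23, 28, 29, 30, 35, 36, 37, 42, 43, 44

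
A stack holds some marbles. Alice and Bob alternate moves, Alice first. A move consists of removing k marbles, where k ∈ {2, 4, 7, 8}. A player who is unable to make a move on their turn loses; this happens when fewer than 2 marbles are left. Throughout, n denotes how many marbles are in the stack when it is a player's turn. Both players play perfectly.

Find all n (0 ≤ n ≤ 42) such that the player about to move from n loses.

Use the standard recursion: the mover loses at a terminal position; elsewhere, the mover wins exactly when some move hands the opponent an L position.
n=0: no move → L
n=1: no move → L
n=2: can move to 0, which is L ⇒ W
n=3: can move to 1, which is L ⇒ W
n=4: can move to 0, which is L ⇒ W
n=5: can move to 1, which is L ⇒ W
n=6: moves to 4(W), 2(W); every one is W ⇒ L
n=7: can move to 0, which is L ⇒ W
n=8: can move to 6, which is L ⇒ W
n=9: can move to 1, which is L ⇒ W
n=10: can move to 6, which is L ⇒ W
n=11: moves to 9(W), 7(W), 4(W), 3(W); every one is W ⇒ L
n=12: moves to 10(W), 8(W), 5(W), 4(W); every one is W ⇒ L
n=13: can move to 11, which is L ⇒ W
n=14: can move to 12, which is L ⇒ W
n=15: can move to 11, which is L ⇒ W
n=16: can move to 12, which is L ⇒ W
n=17: moves to 15(W), 13(W), 10(W), 9(W); every one is W ⇒ L
n=18: can move to 11, which is L ⇒ W
n=19: can move to 17, which is L ⇒ W
n=20: can move to 12, which is L ⇒ W
n=21: can move to 17, which is L ⇒ W
n=22: moves to 20(W), 18(W), 15(W), 14(W); every one is W ⇒ L
n=23: moves to 21(W), 19(W), 16(W), 15(W); every one is W ⇒ L
n=24: can move to 22, which is L ⇒ W
n=25: can move to 23, which is L ⇒ W
n=26: can move to 22, which is L ⇒ W
n=27: can move to 23, which is L ⇒ W
n=28: moves to 26(W), 24(W), 21(W), 20(W); every one is W ⇒ L
n=29: can move to 22, which is L ⇒ W
n=30: can move to 28, which is L ⇒ W
n=31: can move to 23, which is L ⇒ W
n=32: can move to 28, which is L ⇒ W
n=33: moves to 31(W), 29(W), 26(W), 25(W); every one is W ⇒ L
n=34: moves to 32(W), 30(W), 27(W), 26(W); every one is W ⇒ L
n=35: can move to 33, which is L ⇒ W
n=36: can move to 34, which is L ⇒ W
n=37: can move to 33, which is L ⇒ W
n=38: can move to 34, which is L ⇒ W
n=39: moves to 37(W), 35(W), 32(W), 31(W); every one is W ⇒ L
n=40: can move to 33, which is L ⇒ W
n=41: can move to 39, which is L ⇒ W
n=42: can move to 34, which is L ⇒ W
Reading off the rows marked L gives the requested list; there are 12 such values of n.

0, 1, 6, 11, 12, 17, 22, 23, 28, 33, 34, 39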